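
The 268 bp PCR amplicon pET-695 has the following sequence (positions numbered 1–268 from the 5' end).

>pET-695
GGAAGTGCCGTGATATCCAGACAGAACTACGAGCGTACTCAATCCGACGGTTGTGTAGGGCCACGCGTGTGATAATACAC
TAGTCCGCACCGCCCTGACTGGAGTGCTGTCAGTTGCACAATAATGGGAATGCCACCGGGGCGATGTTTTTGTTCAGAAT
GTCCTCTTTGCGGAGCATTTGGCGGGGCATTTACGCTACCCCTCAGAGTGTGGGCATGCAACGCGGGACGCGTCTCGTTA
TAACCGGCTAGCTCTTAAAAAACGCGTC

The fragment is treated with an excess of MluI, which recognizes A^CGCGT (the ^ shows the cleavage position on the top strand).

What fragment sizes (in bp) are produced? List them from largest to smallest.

MluI sites (ACGCGT) start at positions 63, 228, 262.
MluI cuts after the first base of each site, so after positions 63, 228, 262.
Linear molecule, 3 cuts → 4 fragments:
  1–63 → 63 bp
  64–228 → 165 bp
  229–262 → 34 bp
  263–268 → 6 bp
Sorted largest to smallest: 165, 63, 34, 6 bp.

165, 63, 34, 6 bp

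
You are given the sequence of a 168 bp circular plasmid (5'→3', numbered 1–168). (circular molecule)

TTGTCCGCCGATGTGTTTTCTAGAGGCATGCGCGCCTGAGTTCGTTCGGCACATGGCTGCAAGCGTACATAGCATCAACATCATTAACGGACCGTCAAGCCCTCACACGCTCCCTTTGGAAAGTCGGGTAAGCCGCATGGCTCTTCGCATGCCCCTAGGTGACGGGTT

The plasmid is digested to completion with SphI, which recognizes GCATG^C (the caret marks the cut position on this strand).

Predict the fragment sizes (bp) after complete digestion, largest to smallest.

SphI sites (GCATGC) start at positions 26, 147.
SphI cuts after base 5 of each site (before the last base), so after positions 30, 151.
Circular molecule, 2 cuts → 2 fragments:
  31–151 → 121 bp
  152–168 then 1–30 → 17 + 30 = 47 bp
Sorted largest to smallest: 121, 47 bp.

121, 47 bp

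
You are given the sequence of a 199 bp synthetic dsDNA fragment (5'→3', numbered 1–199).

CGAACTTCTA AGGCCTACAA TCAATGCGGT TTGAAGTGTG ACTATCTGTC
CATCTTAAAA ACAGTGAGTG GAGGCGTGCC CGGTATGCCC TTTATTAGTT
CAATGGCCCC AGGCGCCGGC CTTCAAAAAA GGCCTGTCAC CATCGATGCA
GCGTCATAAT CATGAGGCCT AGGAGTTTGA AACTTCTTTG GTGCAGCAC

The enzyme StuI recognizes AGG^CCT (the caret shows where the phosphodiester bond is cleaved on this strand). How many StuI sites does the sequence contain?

3

AGGCCT occurs starting at positions 11, 130, 165.
StuI cuts at 3 sites.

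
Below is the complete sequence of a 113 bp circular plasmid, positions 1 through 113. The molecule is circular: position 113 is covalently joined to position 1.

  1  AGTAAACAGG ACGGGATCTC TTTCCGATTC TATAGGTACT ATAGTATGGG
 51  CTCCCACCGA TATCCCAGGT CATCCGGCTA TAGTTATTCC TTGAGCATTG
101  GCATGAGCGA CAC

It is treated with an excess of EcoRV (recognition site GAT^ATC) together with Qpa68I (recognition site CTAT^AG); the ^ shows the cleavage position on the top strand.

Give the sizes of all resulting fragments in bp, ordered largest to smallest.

The EcoRV site (GATATC) starts at position 59.
EcoRV cuts after base 3 of each site, so after position 61.
Qpa68I sites (CTATAG) start at positions 30, 39, 78.
Qpa68I cuts after base 4 of each site, so after positions 33, 42, 81.
Combined cut positions: 33, 42, 61, 81.
Circular molecule, 4 cuts → 4 fragments:
  34–42 → 9 bp
  43–61 → 19 bp
  62–81 → 20 bp
  82–113 then 1–33 → 32 + 33 = 65 bp
Sorted largest to smallest: 65, 20, 19, 9 bp.

65, 20, 19, 9 bp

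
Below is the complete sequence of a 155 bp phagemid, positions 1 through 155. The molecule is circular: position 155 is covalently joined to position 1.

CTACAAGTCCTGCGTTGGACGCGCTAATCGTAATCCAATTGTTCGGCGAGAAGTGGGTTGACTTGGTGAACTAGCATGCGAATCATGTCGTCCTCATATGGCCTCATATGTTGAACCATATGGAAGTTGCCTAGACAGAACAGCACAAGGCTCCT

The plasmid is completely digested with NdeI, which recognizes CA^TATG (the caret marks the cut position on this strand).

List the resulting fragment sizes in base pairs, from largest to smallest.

NdeI sites (CATATG) start at positions 95, 105, 117.
NdeI cuts after base 2 of each site, so after positions 96, 106, 118.
Circular molecule, 3 cuts → 3 fragments:
  97–106 → 10 bp
  107–118 → 12 bp
  119–155 then 1–96 → 37 + 96 = 133 bp
Sorted largest to smallest: 133, 12, 10 bp.

133, 12, 10 bp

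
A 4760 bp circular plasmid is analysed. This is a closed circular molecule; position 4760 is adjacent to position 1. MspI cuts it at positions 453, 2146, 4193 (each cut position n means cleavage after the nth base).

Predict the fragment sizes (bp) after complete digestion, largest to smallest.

Circular molecule, 3 cuts → 3 fragments:
  2146 − 453 = 1693 bp
  4193 − 2146 = 2047 bp
  wrap: 4760 − 4193 + 453 = 1020 bp
Sorted largest to smallest: 2047, 1693, 1020 bp.

2047, 1693, 1020 bp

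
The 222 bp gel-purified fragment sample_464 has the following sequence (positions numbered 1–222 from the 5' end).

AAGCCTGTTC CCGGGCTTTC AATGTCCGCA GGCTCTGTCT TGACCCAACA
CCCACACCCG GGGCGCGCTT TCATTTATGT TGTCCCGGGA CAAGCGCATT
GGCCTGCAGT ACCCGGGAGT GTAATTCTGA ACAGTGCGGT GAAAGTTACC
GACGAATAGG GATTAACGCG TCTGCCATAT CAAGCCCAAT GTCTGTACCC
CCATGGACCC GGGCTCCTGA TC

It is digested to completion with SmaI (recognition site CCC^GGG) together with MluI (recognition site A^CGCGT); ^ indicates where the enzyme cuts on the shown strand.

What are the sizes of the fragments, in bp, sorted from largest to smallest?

52, 47, 44, 28, 27, 12, 12 bp

SmaI sites (CCCGGG) start at positions 10, 57, 84, 112, 208.
SmaI cuts after base 3 of each site, so after positions 12, 59, 86, 114, 210.
The MluI site (ACGCGT) starts at position 166.
MluI cuts after the first base of each site, so after position 166.
Combined cut positions: 12, 59, 86, 114, 166, 210.
Linear molecule, 6 cuts → 7 fragments:
  1–12 → 12 bp
  13–59 → 47 bp
  60–86 → 27 bp
  87–114 → 28 bp
  115–166 → 52 bp
  167–210 → 44 bp
  211–222 → 12 bp
Sorted largest to smallest: 52, 47, 44, 28, 27, 12, 12 bp.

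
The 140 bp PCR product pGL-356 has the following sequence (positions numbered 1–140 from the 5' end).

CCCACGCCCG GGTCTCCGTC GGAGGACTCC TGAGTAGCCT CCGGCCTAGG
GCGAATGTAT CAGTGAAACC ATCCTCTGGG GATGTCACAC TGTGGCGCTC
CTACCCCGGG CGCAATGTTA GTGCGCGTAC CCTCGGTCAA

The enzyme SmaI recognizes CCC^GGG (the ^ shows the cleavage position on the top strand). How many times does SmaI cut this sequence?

2

CCCGGG occurs starting at positions 7, 105.
SmaI cuts at 2 sites.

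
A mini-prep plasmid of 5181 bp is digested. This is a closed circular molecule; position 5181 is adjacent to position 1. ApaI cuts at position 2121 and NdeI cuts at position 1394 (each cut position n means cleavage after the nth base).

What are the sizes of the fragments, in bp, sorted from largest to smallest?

Combined cut positions (sorted): 1394, 2121.
Circular molecule, 2 cuts → 2 fragments:
  2121 − 1394 = 727 bp
  wrap: 5181 − 2121 + 1394 = 4454 bp
Sorted largest to smallest: 4454, 727 bp.

4454, 727 bp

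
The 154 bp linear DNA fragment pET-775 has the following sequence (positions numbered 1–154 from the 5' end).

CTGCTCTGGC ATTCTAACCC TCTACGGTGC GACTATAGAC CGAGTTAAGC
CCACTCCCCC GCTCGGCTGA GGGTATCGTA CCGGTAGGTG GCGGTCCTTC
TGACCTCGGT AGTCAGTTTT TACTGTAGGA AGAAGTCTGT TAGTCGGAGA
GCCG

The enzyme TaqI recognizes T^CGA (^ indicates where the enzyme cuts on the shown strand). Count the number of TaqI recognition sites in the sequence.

No occurrence of TCGA is present in the sequence.
TaqI does not cut: 0 sites.

0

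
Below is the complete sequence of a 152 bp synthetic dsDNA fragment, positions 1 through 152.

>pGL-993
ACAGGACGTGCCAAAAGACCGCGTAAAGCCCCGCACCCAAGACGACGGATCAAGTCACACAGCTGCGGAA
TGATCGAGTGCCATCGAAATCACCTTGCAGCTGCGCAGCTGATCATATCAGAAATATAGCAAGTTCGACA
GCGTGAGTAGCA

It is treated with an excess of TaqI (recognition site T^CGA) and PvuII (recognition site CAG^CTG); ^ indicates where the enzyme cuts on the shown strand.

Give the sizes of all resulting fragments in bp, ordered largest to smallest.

TaqI sites (TCGA) start at positions 74, 84, 135.
TaqI cuts after the first base of each site, so after positions 74, 84, 135.
PvuII sites (CAGCTG) start at positions 60, 98, 106.
PvuII cuts after base 3 of each site, so after positions 62, 100, 108.
Combined cut positions: 62, 74, 84, 100, 108, 135.
Linear molecule, 6 cuts → 7 fragments:
  1–62 → 62 bp
  63–74 → 12 bp
  75–84 → 10 bp
  85–100 → 16 bp
  101–108 → 8 bp
  109–135 → 27 bp
  136–152 → 17 bp
Sorted largest to smallest: 62, 27, 17, 16, 12, 10, 8 bp.

62, 27, 17, 16, 12, 10, 8 bp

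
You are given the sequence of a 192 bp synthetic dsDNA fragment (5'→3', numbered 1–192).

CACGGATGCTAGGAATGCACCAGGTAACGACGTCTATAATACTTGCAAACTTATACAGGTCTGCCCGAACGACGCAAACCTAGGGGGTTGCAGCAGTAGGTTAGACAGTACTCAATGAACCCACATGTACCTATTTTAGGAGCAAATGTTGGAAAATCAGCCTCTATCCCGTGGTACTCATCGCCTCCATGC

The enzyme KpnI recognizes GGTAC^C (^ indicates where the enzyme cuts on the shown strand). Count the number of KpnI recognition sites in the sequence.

0

No occurrence of GGTACC is present in the sequence.
KpnI does not cut: 0 sites.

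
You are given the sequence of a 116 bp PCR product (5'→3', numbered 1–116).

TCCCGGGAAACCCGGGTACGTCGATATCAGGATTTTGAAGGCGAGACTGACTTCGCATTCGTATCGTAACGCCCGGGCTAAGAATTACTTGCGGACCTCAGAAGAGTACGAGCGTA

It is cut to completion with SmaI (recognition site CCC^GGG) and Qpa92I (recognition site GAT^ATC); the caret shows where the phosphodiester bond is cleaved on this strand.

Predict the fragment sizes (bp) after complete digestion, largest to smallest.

49, 42, 12, 9, 4 bp

SmaI sites (CCCGGG) start at positions 2, 11, 72.
SmaI cuts after base 3 of each site, so after positions 4, 13, 74.
The Qpa92I site (GATATC) starts at position 23.
Qpa92I cuts after base 3 of each site, so after position 25.
Combined cut positions: 4, 13, 25, 74.
Linear molecule, 4 cuts → 5 fragments:
  1–4 → 4 bp
  5–13 → 9 bp
  14–25 → 12 bp
  26–74 → 49 bp
  75–116 → 42 bp
Sorted largest to smallest: 49, 42, 12, 9, 4 bp.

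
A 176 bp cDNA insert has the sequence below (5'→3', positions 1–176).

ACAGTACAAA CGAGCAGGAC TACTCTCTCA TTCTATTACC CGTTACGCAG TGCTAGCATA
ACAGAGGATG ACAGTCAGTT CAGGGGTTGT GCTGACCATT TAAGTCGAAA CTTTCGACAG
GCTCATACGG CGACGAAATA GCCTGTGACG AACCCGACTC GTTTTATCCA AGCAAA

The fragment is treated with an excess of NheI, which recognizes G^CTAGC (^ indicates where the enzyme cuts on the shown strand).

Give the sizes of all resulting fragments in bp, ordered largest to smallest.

124, 52 bp

The NheI site (GCTAGC) starts at position 52.
NheI cuts after the first base of each site, so after position 52.
Linear molecule, 1 cut → 2 fragments:
  1–52 → 52 bp
  53–176 → 124 bp
Sorted largest to smallest: 124, 52 bp.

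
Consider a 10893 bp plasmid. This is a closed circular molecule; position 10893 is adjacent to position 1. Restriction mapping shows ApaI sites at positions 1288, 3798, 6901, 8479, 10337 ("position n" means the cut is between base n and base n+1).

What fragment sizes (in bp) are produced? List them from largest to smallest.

3103, 2510, 1858, 1844, 1578 bp

Circular molecule, 5 cuts → 5 fragments:
  3798 − 1288 = 2510 bp
  6901 − 3798 = 3103 bp
  8479 − 6901 = 1578 bp
  10337 − 8479 = 1858 bp
  wrap: 10893 − 10337 + 1288 = 1844 bp
Sorted largest to smallest: 3103, 2510, 1858, 1844, 1578 bp.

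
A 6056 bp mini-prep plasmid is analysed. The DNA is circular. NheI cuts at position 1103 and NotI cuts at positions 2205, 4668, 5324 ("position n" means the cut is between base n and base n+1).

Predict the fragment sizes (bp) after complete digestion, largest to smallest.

2463, 1835, 1102, 656 bp

Combined cut positions (sorted): 1103, 2205, 4668, 5324.
Circular molecule, 4 cuts → 4 fragments:
  2205 − 1103 = 1102 bp
  4668 − 2205 = 2463 bp
  5324 − 4668 = 656 bp
  wrap: 6056 − 5324 + 1103 = 1835 bp
Sorted largest to smallest: 2463, 1835, 1102, 656 bp.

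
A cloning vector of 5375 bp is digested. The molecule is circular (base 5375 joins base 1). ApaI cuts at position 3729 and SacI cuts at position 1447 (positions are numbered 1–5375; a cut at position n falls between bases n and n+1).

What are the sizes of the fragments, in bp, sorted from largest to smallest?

3093, 2282 bp

Combined cut positions (sorted): 1447, 3729.
Circular molecule, 2 cuts → 2 fragments:
  3729 − 1447 = 2282 bp
  wrap: 5375 − 3729 + 1447 = 3093 bp
Sorted largest to smallest: 3093, 2282 bp.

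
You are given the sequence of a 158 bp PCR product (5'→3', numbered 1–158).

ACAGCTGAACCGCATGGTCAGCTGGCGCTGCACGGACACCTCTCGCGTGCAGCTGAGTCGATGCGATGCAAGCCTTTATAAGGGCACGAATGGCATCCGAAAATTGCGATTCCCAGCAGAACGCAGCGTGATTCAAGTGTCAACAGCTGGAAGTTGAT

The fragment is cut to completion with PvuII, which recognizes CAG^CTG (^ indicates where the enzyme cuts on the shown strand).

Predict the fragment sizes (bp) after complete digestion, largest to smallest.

PvuII sites (CAGCTG) start at positions 2, 19, 50, 144.
PvuII cuts after base 3 of each site, so after positions 4, 21, 52, 146.
Linear molecule, 4 cuts → 5 fragments:
  1–4 → 4 bp
  5–21 → 17 bp
  22–52 → 31 bp
  53–146 → 94 bp
  147–158 → 12 bp
Sorted largest to smallest: 94, 31, 17, 12, 4 bp.

94, 31, 17, 12, 4 bp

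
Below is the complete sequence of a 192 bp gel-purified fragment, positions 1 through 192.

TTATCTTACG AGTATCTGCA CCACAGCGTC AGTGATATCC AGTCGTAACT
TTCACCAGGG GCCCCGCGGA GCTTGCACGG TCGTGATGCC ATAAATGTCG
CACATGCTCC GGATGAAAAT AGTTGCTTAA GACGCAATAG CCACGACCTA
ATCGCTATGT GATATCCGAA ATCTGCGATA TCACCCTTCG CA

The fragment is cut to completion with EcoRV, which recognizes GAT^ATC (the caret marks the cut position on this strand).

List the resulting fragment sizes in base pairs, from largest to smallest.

EcoRV sites (GATATC) start at positions 34, 161, 177.
EcoRV cuts after base 3 of each site, so after positions 36, 163, 179.
Linear molecule, 3 cuts → 4 fragments:
  1–36 → 36 bp
  37–163 → 127 bp
  164–179 → 16 bp
  180–192 → 13 bp
Sorted largest to smallest: 127, 36, 16, 13 bp.

127, 36, 16, 13 bp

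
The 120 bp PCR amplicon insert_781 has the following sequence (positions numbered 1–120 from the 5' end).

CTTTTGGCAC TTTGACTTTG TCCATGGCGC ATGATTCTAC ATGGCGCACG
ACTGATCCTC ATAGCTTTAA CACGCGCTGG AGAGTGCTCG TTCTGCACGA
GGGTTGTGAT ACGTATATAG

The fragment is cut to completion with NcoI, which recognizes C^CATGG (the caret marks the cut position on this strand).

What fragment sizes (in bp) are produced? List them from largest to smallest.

The NcoI site (CCATGG) starts at position 22.
NcoI cuts after the first base of each site, so after position 22.
Linear molecule, 1 cut → 2 fragments:
  1–22 → 22 bp
  23–120 → 98 bp
Sorted largest to smallest: 98, 22 bp.

98, 22 bp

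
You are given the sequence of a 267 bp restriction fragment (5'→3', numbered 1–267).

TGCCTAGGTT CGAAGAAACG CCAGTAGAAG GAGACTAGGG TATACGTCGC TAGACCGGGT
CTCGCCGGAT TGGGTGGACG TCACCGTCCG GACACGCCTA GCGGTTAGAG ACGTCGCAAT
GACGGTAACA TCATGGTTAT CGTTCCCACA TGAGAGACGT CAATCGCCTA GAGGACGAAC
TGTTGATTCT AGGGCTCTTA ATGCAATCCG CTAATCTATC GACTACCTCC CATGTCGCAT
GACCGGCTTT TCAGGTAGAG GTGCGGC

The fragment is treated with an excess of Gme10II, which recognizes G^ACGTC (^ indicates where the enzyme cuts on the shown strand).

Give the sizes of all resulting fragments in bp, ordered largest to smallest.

Gme10II sites (GACGTC) start at positions 77, 110, 156.
Gme10II cuts after the first base of each site, so after positions 77, 110, 156.
Linear molecule, 3 cuts → 4 fragments:
  1–77 → 77 bp
  78–110 → 33 bp
  111–156 → 46 bp
  157–267 → 111 bp
Sorted largest to smallest: 111, 77, 46, 33 bp.

111, 77, 46, 33 bp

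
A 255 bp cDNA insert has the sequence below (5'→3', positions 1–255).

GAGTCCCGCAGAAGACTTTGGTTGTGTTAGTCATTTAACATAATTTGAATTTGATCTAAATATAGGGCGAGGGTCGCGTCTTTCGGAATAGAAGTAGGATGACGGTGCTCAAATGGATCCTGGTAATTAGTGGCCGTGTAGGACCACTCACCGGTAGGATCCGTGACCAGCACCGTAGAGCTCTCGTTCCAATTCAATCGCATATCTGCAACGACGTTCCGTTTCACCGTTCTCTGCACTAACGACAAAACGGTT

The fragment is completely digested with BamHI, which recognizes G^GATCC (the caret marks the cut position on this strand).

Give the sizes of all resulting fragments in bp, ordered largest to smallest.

BamHI sites (GGATCC) start at positions 115, 157.
BamHI cuts after the first base of each site, so after positions 115, 157.
Linear molecule, 2 cuts → 3 fragments:
  1–115 → 115 bp
  116–157 → 42 bp
  158–255 → 98 bp
Sorted largest to smallest: 115, 98, 42 bp.

115, 98, 42 bp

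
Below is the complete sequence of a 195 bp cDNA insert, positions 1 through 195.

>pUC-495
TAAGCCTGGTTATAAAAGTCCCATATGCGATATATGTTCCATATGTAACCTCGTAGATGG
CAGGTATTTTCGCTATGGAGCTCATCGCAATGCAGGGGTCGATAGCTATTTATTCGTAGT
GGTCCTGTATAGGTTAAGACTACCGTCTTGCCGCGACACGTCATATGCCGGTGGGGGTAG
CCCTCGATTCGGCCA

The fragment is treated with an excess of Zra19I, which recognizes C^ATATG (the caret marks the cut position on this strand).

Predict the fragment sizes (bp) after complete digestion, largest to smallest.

Zra19I sites (CATATG) start at positions 22, 40, 162.
Zra19I cuts after the first base of each site, so after positions 22, 40, 162.
Linear molecule, 3 cuts → 4 fragments:
  1–22 → 22 bp
  23–40 → 18 bp
  41–162 → 122 bp
  163–195 → 33 bp
Sorted largest to smallest: 122, 33, 22, 18 bp.

122, 33, 22, 18 bp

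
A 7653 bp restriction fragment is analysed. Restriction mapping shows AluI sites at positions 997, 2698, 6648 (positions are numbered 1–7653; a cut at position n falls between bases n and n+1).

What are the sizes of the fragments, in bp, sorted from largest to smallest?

3950, 1701, 1005, 997 bp

Linear molecule, 3 cuts → 4 fragments:
  997 − 0 = 997 bp
  2698 − 997 = 1701 bp
  6648 − 2698 = 3950 bp
  7653 − 6648 = 1005 bp
Sorted largest to smallest: 3950, 1701, 1005, 997 bp.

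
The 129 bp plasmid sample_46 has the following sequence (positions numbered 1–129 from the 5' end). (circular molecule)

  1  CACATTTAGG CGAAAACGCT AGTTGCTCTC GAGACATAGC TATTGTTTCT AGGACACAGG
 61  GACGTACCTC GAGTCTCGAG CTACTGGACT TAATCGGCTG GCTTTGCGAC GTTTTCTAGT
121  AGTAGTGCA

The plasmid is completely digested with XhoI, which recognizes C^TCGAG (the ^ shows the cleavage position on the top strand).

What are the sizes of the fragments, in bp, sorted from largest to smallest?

82, 40, 7 bp

XhoI sites (CTCGAG) start at positions 28, 68, 75.
XhoI cuts after the first base of each site, so after positions 28, 68, 75.
Circular molecule, 3 cuts → 3 fragments:
  29–68 → 40 bp
  69–75 → 7 bp
  76–129 then 1–28 → 54 + 28 = 82 bp
Sorted largest to smallest: 82, 40, 7 bp.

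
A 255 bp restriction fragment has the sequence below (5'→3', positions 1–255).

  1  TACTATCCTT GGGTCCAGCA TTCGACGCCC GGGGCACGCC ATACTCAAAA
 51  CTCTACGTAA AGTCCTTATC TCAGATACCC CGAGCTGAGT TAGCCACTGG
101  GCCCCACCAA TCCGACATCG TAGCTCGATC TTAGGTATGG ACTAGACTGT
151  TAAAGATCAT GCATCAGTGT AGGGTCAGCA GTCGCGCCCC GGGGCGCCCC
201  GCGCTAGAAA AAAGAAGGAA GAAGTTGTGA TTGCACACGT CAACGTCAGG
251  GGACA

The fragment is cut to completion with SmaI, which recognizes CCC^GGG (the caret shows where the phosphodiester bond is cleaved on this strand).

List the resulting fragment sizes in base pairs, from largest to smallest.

SmaI sites (CCCGGG) start at positions 28, 188.
SmaI cuts after base 3 of each site, so after positions 30, 190.
Linear molecule, 2 cuts → 3 fragments:
  1–30 → 30 bp
  31–190 → 160 bp
  191–255 → 65 bp
Sorted largest to smallest: 160, 65, 30 bp.

160, 65, 30 bp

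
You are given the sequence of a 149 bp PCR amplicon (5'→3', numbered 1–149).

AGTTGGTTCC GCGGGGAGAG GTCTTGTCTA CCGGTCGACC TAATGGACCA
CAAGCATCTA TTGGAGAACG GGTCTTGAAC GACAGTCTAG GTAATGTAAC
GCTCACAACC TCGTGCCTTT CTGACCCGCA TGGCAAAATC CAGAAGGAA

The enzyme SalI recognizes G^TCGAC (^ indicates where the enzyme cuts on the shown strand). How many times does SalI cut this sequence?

GTCGAC occurs starting at position 34.
SalI cuts at 1 site.

1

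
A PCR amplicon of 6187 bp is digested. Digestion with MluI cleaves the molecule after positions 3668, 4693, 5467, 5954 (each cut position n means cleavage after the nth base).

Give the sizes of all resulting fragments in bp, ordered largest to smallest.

Linear molecule, 4 cuts → 5 fragments:
  3668 − 0 = 3668 bp
  4693 − 3668 = 1025 bp
  5467 − 4693 = 774 bp
  5954 − 5467 = 487 bp
  6187 − 5954 = 233 bp
Sorted largest to smallest: 3668, 1025, 774, 487, 233 bp.

3668, 1025, 774, 487, 233 bp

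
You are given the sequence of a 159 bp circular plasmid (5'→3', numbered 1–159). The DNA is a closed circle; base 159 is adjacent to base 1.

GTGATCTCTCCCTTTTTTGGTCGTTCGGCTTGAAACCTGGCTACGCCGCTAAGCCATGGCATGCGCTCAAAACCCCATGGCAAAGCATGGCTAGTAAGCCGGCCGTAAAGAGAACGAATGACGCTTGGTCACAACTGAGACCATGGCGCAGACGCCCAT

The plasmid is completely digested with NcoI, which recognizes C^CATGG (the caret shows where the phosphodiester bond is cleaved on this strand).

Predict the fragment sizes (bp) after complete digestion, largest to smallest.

72, 66, 21 bp

NcoI sites (CCATGG) start at positions 54, 75, 141.
NcoI cuts after the first base of each site, so after positions 54, 75, 141.
Circular molecule, 3 cuts → 3 fragments:
  55–75 → 21 bp
  76–141 → 66 bp
  142–159 then 1–54 → 18 + 54 = 72 bp
Sorted largest to smallest: 72, 66, 21 bp.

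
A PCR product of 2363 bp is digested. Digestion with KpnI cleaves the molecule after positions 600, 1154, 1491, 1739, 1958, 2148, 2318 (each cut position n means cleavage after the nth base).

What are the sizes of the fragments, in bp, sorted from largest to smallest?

600, 554, 337, 248, 219, 190, 170, 45 bp

Linear molecule, 7 cuts → 8 fragments:
  600 − 0 = 600 bp
  1154 − 600 = 554 bp
  1491 − 1154 = 337 bp
  1739 − 1491 = 248 bp
  1958 − 1739 = 219 bp
  2148 − 1958 = 190 bp
  2318 − 2148 = 170 bp
  2363 − 2318 = 45 bp
Sorted largest to smallest: 600, 554, 337, 248, 219, 190, 170, 45 bp.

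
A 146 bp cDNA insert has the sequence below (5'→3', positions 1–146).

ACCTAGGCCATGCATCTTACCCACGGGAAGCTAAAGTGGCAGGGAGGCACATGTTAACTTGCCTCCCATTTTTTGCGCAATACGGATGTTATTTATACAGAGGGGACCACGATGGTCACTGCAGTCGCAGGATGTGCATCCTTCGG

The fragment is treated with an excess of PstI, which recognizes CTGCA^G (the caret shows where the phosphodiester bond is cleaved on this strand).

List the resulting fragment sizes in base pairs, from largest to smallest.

The PstI site (CTGCAG) starts at position 119.
PstI cuts after base 5 of each site (before the last base), so after position 123.
Linear molecule, 1 cut → 2 fragments:
  1–123 → 123 bp
  124–146 → 23 bp
Sorted largest to smallest: 123, 23 bp.

123, 23 bp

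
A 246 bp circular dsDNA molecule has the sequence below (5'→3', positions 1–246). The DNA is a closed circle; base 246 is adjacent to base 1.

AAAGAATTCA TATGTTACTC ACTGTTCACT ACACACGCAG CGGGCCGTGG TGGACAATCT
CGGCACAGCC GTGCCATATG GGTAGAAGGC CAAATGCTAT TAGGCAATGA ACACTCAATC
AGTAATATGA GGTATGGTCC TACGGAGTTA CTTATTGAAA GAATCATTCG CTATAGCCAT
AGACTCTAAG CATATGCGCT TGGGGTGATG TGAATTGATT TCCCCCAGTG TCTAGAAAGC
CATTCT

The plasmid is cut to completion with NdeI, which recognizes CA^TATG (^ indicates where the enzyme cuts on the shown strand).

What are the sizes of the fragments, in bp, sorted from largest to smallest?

116, 66, 64 bp

NdeI sites (CATATG) start at positions 9, 75, 191.
NdeI cuts after base 2 of each site, so after positions 10, 76, 192.
Circular molecule, 3 cuts → 3 fragments:
  11–76 → 66 bp
  77–192 → 116 bp
  193–246 then 1–10 → 54 + 10 = 64 bp
Sorted largest to smallest: 116, 66, 64 bp.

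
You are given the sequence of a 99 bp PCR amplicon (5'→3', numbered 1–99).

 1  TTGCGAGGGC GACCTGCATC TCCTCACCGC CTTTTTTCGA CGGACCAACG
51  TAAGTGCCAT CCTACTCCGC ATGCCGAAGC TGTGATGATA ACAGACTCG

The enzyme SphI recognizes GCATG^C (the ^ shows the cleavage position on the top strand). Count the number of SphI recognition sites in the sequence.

GCATGC occurs starting at position 69.
SphI cuts at 1 site.

1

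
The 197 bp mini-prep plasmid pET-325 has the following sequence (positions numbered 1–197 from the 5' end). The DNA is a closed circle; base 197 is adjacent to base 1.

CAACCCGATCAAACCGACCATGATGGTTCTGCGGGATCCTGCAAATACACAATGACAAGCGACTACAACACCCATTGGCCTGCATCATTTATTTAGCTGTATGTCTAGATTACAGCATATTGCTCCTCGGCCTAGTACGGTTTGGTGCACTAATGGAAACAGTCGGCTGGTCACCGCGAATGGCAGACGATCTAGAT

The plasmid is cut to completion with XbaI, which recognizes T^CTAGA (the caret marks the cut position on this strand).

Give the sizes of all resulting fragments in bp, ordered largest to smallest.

110, 87 bp

XbaI sites (TCTAGA) start at positions 104, 191.
XbaI cuts after the first base of each site, so after positions 104, 191.
Circular molecule, 2 cuts → 2 fragments:
  105–191 → 87 bp
  192–197 then 1–104 → 6 + 104 = 110 bp
Sorted largest to smallest: 110, 87 bp.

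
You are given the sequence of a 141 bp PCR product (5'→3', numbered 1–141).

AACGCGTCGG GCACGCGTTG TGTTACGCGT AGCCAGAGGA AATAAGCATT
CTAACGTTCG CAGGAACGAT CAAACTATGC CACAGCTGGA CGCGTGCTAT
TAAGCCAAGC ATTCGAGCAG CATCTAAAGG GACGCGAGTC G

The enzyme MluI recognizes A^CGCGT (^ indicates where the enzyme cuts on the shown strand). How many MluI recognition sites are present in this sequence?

ACGCGT occurs starting at positions 2, 13, 25, 90.
MluI cuts at 4 sites.

4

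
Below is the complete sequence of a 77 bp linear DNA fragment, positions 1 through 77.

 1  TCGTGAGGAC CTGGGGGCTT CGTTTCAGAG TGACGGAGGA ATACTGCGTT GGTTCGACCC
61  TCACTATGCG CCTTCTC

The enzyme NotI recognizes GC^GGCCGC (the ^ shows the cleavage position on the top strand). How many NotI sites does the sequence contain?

No occurrence of GCGGCCGC is present in the sequence.
NotI does not cut: 0 sites.

0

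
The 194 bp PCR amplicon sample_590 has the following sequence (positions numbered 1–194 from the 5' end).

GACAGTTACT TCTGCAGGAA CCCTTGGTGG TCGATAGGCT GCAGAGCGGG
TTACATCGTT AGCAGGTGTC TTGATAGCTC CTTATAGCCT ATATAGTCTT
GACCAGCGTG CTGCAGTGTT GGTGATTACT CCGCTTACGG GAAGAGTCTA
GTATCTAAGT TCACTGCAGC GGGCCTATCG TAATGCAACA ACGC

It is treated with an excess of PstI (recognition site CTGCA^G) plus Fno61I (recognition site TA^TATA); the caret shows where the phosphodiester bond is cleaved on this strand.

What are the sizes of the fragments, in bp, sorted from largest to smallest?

53, 48, 27, 26, 24, 16 bp

PstI sites (CTGCAG) start at positions 12, 39, 111, 164.
PstI cuts after base 5 of each site (before the last base), so after positions 16, 43, 115, 168.
The Fno61I site (TATATA) starts at position 90.
Fno61I cuts after base 2 of each site, so after position 91.
Combined cut positions: 16, 43, 91, 115, 168.
Linear molecule, 5 cuts → 6 fragments:
  1–16 → 16 bp
  17–43 → 27 bp
  44–91 → 48 bp
  92–115 → 24 bp
  116–168 → 53 bp
  169–194 → 26 bp
Sorted largest to smallest: 53, 48, 27, 26, 24, 16 bp.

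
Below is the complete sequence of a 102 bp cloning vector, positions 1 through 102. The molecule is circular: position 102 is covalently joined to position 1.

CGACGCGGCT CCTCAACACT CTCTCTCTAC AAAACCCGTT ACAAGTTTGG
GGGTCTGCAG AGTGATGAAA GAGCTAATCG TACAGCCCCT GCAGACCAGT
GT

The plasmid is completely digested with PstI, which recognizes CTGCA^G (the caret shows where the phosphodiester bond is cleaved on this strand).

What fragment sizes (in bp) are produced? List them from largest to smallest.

68, 34 bp

PstI sites (CTGCAG) start at positions 55, 89.
PstI cuts after base 5 of each site (before the last base), so after positions 59, 93.
Circular molecule, 2 cuts → 2 fragments:
  60–93 → 34 bp
  94–102 then 1–59 → 9 + 59 = 68 bp
Sorted largest to smallest: 68, 34 bp.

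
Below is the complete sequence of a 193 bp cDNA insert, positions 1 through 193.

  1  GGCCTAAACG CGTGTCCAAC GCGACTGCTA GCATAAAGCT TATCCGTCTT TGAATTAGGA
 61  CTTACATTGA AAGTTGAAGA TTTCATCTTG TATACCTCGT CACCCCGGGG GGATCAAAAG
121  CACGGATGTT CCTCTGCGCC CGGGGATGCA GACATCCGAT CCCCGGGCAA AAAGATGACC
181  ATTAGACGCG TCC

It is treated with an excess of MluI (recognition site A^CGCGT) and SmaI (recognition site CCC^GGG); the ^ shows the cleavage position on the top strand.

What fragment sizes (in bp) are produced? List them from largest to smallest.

98, 35, 23, 22, 8, 7 bp

MluI sites (ACGCGT) start at positions 8, 186.
MluI cuts after the first base of each site, so after positions 8, 186.
SmaI sites (CCCGGG) start at positions 104, 139, 162.
SmaI cuts after base 3 of each site, so after positions 106, 141, 164.
Combined cut positions: 8, 106, 141, 164, 186.
Linear molecule, 5 cuts → 6 fragments:
  1–8 → 8 bp
  9–106 → 98 bp
  107–141 → 35 bp
  142–164 → 23 bp
  165–186 → 22 bp
  187–193 → 7 bp
Sorted largest to smallest: 98, 35, 23, 22, 8, 7 bp.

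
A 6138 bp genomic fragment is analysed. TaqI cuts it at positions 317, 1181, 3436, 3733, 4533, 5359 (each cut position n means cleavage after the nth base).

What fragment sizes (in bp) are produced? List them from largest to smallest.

Linear molecule, 6 cuts → 7 fragments:
  317 − 0 = 317 bp
  1181 − 317 = 864 bp
  3436 − 1181 = 2255 bp
  3733 − 3436 = 297 bp
  4533 − 3733 = 800 bp
  5359 − 4533 = 826 bp
  6138 − 5359 = 779 bp
Sorted largest to smallest: 2255, 864, 826, 800, 779, 317, 297 bp.

2255, 864, 826, 800, 779, 317, 297 bp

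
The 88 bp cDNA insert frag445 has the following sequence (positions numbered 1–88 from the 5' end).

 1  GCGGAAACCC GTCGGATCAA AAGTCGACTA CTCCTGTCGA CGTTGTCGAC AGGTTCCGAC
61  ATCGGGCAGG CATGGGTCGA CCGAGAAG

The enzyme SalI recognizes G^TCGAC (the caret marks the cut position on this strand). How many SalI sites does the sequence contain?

GTCGAC occurs starting at positions 23, 36, 45, 76.
SalI cuts at 4 sites.

4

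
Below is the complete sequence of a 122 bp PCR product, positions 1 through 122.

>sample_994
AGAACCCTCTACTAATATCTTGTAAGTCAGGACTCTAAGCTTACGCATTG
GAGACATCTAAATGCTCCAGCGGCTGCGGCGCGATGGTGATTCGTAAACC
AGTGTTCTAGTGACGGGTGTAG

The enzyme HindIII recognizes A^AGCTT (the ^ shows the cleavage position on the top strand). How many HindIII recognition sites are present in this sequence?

1

AAGCTT occurs starting at position 37.
HindIII cuts at 1 site.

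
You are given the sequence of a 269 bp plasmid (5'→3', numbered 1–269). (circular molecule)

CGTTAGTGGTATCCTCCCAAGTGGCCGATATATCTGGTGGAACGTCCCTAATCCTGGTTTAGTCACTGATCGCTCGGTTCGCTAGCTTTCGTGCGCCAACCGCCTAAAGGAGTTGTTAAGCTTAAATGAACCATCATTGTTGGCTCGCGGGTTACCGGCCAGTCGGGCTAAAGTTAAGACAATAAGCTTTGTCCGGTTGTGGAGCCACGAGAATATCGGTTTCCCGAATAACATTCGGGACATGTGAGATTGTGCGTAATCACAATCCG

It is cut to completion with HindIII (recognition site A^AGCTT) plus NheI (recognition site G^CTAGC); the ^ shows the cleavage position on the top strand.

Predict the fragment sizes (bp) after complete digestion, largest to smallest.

HindIII sites (AAGCTT) start at positions 118, 184.
HindIII cuts after the first base of each site, so after positions 118, 184.
The NheI site (GCTAGC) starts at position 81.
NheI cuts after the first base of each site, so after position 81.
Combined cut positions: 81, 118, 184.
Circular molecule, 3 cuts → 3 fragments:
  82–118 → 37 bp
  119–184 → 66 bp
  185–269 then 1–81 → 85 + 81 = 166 bp
Sorted largest to smallest: 166, 66, 37 bp.

166, 66, 37 bp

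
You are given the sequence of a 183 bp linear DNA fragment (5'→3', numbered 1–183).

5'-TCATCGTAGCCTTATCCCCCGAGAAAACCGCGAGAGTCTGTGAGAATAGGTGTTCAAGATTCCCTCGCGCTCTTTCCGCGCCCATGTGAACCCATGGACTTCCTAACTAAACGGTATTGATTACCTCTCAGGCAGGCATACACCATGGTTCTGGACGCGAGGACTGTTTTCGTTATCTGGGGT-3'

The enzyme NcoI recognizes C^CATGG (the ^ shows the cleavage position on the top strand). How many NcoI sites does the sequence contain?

CCATGG occurs starting at positions 92, 143.
NcoI cuts at 2 sites.

2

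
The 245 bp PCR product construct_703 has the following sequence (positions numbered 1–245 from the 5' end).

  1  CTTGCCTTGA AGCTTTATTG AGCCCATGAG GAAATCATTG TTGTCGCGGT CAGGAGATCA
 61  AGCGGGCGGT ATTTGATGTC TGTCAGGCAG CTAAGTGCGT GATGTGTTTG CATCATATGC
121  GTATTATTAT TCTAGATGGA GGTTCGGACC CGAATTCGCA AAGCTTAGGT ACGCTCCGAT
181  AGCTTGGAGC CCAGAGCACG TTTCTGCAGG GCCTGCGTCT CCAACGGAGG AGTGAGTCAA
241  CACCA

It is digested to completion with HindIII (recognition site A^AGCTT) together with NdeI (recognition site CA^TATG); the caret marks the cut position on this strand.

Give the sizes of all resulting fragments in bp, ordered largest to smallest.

HindIII sites (AAGCTT) start at positions 10, 161.
HindIII cuts after the first base of each site, so after positions 10, 161.
The NdeI site (CATATG) starts at position 114.
NdeI cuts after base 2 of each site, so after position 115.
Combined cut positions: 10, 115, 161.
Linear molecule, 3 cuts → 4 fragments:
  1–10 → 10 bp
  11–115 → 105 bp
  116–161 → 46 bp
  162–245 → 84 bp
Sorted largest to smallest: 105, 84, 46, 10 bp.

105, 84, 46, 10 bp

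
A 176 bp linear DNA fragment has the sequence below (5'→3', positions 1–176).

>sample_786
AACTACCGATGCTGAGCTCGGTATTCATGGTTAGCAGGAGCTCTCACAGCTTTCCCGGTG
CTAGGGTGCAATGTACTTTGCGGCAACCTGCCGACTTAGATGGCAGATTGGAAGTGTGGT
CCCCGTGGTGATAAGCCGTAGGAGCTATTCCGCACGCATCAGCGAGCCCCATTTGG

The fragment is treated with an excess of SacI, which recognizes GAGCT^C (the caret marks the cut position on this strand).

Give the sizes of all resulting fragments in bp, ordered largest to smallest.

SacI sites (GAGCTC) start at positions 14, 38.
SacI cuts after base 5 of each site (before the last base), so after positions 18, 42.
Linear molecule, 2 cuts → 3 fragments:
  1–18 → 18 bp
  19–42 → 24 bp
  43–176 → 134 bp
Sorted largest to smallest: 134, 24, 18 bp.

134, 24, 18 bp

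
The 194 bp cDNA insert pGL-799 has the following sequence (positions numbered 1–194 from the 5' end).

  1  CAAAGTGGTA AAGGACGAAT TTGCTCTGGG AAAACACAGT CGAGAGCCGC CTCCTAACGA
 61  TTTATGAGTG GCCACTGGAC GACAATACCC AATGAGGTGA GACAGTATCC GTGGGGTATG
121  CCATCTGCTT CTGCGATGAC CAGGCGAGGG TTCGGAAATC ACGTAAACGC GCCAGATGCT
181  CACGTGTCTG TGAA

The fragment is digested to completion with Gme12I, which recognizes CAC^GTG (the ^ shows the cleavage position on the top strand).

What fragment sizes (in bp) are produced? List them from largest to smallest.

The Gme12I site (CACGTG) starts at position 181.
Gme12I cuts after base 3 of each site, so after position 183.
Linear molecule, 1 cut → 2 fragments:
  1–183 → 183 bp
  184–194 → 11 bp
Sorted largest to smallest: 183, 11 bp.

183, 11 bp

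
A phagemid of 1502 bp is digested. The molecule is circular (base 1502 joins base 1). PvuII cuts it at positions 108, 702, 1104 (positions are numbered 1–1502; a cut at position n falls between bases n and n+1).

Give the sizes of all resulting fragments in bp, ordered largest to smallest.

594, 506, 402 bp

Circular molecule, 3 cuts → 3 fragments:
  702 − 108 = 594 bp
  1104 − 702 = 402 bp
  wrap: 1502 − 1104 + 108 = 506 bp
Sorted largest to smallest: 594, 506, 402 bp.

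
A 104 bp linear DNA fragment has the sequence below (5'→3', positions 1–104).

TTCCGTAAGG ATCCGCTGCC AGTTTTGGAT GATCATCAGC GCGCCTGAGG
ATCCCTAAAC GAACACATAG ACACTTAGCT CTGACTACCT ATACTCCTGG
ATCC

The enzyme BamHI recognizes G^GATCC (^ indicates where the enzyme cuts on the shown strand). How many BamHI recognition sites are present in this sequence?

3

GGATCC occurs starting at positions 9, 49, 99.
BamHI cuts at 3 sites.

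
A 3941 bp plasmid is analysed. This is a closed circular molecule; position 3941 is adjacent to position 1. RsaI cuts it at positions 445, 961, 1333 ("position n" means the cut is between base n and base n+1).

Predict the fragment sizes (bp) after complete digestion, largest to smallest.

Circular molecule, 3 cuts → 3 fragments:
  961 − 445 = 516 bp
  1333 − 961 = 372 bp
  wrap: 3941 − 1333 + 445 = 3053 bp
Sorted largest to smallest: 3053, 516, 372 bp.

3053, 516, 372 bp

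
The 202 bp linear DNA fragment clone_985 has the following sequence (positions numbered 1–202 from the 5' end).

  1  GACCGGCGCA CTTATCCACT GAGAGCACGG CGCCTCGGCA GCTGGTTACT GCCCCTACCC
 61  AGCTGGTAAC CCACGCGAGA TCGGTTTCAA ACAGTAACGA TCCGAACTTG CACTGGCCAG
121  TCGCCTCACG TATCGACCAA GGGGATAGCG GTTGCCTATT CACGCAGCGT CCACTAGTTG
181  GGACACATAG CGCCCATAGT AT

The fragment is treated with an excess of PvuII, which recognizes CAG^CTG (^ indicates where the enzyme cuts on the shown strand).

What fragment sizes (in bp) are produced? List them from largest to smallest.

140, 41, 21 bp

PvuII sites (CAGCTG) start at positions 39, 60.
PvuII cuts after base 3 of each site, so after positions 41, 62.
Linear molecule, 2 cuts → 3 fragments:
  1–41 → 41 bp
  42–62 → 21 bp
  63–202 → 140 bp
Sorted largest to smallest: 140, 41, 21 bp.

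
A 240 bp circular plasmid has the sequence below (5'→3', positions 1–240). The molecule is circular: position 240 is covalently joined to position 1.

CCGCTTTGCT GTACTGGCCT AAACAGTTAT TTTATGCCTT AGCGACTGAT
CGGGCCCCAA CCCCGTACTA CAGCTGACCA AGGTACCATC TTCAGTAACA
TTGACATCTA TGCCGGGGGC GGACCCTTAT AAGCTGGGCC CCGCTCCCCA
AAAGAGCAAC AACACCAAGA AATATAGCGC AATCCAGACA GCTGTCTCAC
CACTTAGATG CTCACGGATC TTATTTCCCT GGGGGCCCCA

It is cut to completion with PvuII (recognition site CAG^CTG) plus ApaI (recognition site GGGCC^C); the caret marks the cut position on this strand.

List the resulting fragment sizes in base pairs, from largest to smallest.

67, 59, 51, 46, 17 bp

PvuII sites (CAGCTG) start at positions 71, 189.
PvuII cuts after base 3 of each site, so after positions 73, 191.
ApaI sites (GGGCCC) start at positions 52, 136, 233.
ApaI cuts after base 5 of each site (before the last base), so after positions 56, 140, 237.
Combined cut positions: 56, 73, 140, 191, 237.
Circular molecule, 5 cuts → 5 fragments:
  57–73 → 17 bp
  74–140 → 67 bp
  141–191 → 51 bp
  192–237 → 46 bp
  238–240 then 1–56 → 3 + 56 = 59 bp
Sorted largest to smallest: 67, 59, 51, 46, 17 bp.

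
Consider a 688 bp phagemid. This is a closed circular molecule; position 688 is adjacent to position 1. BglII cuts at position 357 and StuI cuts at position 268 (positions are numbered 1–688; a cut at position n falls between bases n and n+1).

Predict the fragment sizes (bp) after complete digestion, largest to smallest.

Combined cut positions (sorted): 268, 357.
Circular molecule, 2 cuts → 2 fragments:
  357 − 268 = 89 bp
  wrap: 688 − 357 + 268 = 599 bp
Sorted largest to smallest: 599, 89 bp.

599, 89 bp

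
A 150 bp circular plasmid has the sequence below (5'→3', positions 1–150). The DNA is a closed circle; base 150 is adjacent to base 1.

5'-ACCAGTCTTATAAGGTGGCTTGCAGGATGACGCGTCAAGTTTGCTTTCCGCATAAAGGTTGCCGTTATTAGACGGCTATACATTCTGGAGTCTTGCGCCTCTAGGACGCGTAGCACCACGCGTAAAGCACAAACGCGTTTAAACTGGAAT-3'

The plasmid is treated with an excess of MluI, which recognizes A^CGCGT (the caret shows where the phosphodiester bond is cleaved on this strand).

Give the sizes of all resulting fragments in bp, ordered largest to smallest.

76, 47, 15, 12 bp

MluI sites (ACGCGT) start at positions 30, 106, 118, 133.
MluI cuts after the first base of each site, so after positions 30, 106, 118, 133.
Circular molecule, 4 cuts → 4 fragments:
  31–106 → 76 bp
  107–118 → 12 bp
  119–133 → 15 bp
  134–150 then 1–30 → 17 + 30 = 47 bp
Sorted largest to smallest: 76, 47, 15, 12 bp.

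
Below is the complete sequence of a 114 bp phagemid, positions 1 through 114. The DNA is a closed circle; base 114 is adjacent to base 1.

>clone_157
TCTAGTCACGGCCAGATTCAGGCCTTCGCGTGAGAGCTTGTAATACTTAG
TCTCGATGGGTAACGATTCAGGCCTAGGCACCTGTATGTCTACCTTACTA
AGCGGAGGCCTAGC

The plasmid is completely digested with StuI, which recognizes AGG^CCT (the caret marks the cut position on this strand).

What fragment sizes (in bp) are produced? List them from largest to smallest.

StuI sites (AGGCCT) start at positions 20, 70, 106.
StuI cuts after base 3 of each site, so after positions 22, 72, 108.
Circular molecule, 3 cuts → 3 fragments:
  23–72 → 50 bp
  73–108 → 36 bp
  109–114 then 1–22 → 6 + 22 = 28 bp
Sorted largest to smallest: 50, 36, 28 bp.

50, 36, 28 bp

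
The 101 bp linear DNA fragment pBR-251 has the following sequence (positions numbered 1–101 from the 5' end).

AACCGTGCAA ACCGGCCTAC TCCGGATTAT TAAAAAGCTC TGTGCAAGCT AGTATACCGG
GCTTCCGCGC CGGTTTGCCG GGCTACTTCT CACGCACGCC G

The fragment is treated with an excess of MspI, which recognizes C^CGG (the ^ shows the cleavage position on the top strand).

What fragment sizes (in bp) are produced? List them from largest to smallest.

MspI sites (CCGG) start at positions 12, 22, 57, 70, 78.
MspI cuts after the first base of each site, so after positions 12, 22, 57, 70, 78.
Linear molecule, 5 cuts → 6 fragments:
  1–12 → 12 bp
  13–22 → 10 bp
  23–57 → 35 bp
  58–70 → 13 bp
  71–78 → 8 bp
  79–101 → 23 bp
Sorted largest to smallest: 35, 23, 13, 12, 10, 8 bp.

35, 23, 13, 12, 10, 8 bp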